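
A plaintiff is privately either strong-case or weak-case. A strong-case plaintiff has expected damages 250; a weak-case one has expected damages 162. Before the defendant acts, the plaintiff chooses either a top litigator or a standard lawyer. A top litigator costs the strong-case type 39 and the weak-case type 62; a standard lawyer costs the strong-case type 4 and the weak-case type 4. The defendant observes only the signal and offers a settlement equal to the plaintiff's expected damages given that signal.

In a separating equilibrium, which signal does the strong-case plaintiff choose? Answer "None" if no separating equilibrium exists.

Try strong-case → top litigator, weak-case → standard lawyer:
  If types separate, top litigator earns payment 250 and standard lawyer earns 162.
  Strong-case: top litigator gives 250 − 39 = 211; standard lawyer gives 162 − 4 = 158. No deviation. ✓
  Weak-case: standard lawyer gives 162 − 4 = 158; top litigator gives 250 − 62 = 188. Would deviate. ✗
Try strong-case → standard lawyer, weak-case → top litigator:
  If types separate, standard lawyer earns payment 250 and top litigator earns 162.
  Strong-case: standard lawyer gives 250 − 4 = 246; top litigator gives 162 − 39 = 123. No deviation. ✓
  Weak-case: top litigator gives 162 − 62 = 100; standard lawyer gives 250 − 4 = 246. Would deviate. ✗
Neither assignment is incentive-compatible.

None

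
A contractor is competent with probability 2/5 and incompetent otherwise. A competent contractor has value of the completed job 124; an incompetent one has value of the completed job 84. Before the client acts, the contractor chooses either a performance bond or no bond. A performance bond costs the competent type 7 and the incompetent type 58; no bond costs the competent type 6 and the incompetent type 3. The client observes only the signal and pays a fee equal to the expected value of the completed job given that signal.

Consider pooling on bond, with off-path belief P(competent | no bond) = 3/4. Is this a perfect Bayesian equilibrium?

No

At the pooled signal (bond) the client holds the prior 2/5 and pays 2/5·124 + 3/5·84 = 100. Off-path (no bond) belief 3/4 gives 3/4·124 + 1/4·84 = 114.
Competent: bond gives 100 − 7 = 93; no bond gives 114 − 6 = 108. Deviates. ✗
Incompetent: bond gives 100 − 58 = 42; no bond gives 114 − 3 = 111. Deviates. ✗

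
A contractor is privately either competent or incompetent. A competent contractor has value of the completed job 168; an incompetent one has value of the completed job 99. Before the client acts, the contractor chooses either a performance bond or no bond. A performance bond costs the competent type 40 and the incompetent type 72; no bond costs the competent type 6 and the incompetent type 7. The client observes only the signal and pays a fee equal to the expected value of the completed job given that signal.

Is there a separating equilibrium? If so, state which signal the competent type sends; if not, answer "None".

None

Try competent → bond, incompetent → no bond:
  If types separate, bond earns payment 168 and no bond earns 99.
  Competent: bond gives 168 − 40 = 128; no bond gives 99 − 6 = 93. No deviation. ✓
  Incompetent: no bond gives 99 − 7 = 92; bond gives 168 − 72 = 96. Would deviate. ✗
Try competent → no bond, incompetent → bond:
  If types separate, no bond earns payment 168 and bond earns 99.
  Competent: no bond gives 168 − 6 = 162; bond gives 99 − 40 = 59. No deviation. ✓
  Incompetent: bond gives 99 − 72 = 27; no bond gives 168 − 7 = 161. Would deviate. ✗
Neither assignment is incentive-compatible.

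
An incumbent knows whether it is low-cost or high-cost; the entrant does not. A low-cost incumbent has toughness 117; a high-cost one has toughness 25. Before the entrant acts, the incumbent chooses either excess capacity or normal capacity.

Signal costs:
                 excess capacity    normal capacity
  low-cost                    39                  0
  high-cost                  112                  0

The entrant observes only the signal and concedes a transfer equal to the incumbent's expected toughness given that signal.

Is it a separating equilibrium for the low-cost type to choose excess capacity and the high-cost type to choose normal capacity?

Under separation the entrant infers type exactly: excess capacity → low-cost (pays 117), normal capacity → high-cost (pays 25).
Low-cost: excess capacity gives 117 − 39 = 78; normal capacity gives 25 − 0 = 25. No deviation. ✓
High-cost: normal capacity gives 25 − 0 = 25; excess capacity gives 117 − 112 = 5. No deviation. ✓
Both incentive constraints hold.

Yes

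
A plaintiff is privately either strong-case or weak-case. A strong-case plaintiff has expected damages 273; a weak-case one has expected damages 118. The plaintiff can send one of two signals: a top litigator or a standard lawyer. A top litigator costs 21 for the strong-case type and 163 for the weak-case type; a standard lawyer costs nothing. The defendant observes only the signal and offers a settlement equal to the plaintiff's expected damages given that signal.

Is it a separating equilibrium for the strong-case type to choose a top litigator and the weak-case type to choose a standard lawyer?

Yes

If types separate, top litigator earns payment 273 and standard lawyer earns 118.
Strong-case: top litigator gives 273 − 21 = 252; standard lawyer gives 118 − 0 = 118. No deviation. ✓
Weak-case: standard lawyer gives 118 − 0 = 118; top litigator gives 273 − 163 = 110. No deviation. ✓
Both incentive constraints hold.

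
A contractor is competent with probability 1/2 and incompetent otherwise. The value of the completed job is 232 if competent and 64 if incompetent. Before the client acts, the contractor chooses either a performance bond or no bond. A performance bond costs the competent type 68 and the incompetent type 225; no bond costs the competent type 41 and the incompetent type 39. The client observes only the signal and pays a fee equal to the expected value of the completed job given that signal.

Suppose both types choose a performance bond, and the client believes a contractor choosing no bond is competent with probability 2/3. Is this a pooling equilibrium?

On the equilibrium path (bond) the client holds the prior 1/2 and pays 1/2·232 + 1/2·64 = 148. Off-path (no bond) belief 2/3 gives 2/3·232 + 1/3·64 = 176.
Competent: bond gives 148 − 68 = 80; no bond gives 176 − 41 = 135. Deviates. ✗
Incompetent: bond gives 148 − 225 = -77; no bond gives 176 − 39 = 137. Deviates. ✗

No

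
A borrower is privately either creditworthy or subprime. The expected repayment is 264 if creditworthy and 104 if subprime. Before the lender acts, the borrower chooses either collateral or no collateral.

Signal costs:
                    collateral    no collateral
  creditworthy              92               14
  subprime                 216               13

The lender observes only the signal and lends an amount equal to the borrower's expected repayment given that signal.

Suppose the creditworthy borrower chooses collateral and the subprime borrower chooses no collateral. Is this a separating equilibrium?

If types separate, collateral earns payment 264 and no collateral earns 104.
Creditworthy: collateral gives 264 − 92 = 172; no collateral gives 104 − 14 = 90. No deviation. ✓
Subprime: no collateral gives 104 − 13 = 91; collateral gives 264 − 216 = 48. No deviation. ✓
Neither type gains from mimicking the other.

Yes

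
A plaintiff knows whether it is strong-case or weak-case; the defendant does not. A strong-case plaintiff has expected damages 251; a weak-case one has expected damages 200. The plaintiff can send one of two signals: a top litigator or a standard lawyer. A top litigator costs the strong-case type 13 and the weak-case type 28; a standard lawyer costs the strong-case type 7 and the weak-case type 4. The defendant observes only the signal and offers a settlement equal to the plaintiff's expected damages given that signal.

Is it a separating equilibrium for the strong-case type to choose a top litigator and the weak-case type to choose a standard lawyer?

No

If types separate, top litigator earns payment 251 and standard lawyer earns 200.
Strong-case: top litigator gives 251 − 13 = 238; standard lawyer gives 200 − 7 = 193. No deviation. ✓
Weak-case: standard lawyer gives 200 − 4 = 196; top litigator gives 251 − 28 = 223. Would deviate. ✗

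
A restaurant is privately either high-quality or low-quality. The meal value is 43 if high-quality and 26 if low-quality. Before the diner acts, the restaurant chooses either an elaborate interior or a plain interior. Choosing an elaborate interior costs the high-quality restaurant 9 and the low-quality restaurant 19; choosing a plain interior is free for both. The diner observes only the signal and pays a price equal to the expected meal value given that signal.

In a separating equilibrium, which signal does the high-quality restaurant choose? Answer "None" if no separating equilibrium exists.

Try high-quality → elaborate interior, low-quality → plain interior:
  If types separate, elaborate interior earns payment 43 and plain interior earns 26.
  High-quality: elaborate interior gives 43 − 9 = 34; plain interior gives 26 − 0 = 26. No deviation. ✓
  Low-quality: plain interior gives 26 − 0 = 26; elaborate interior gives 43 − 19 = 24. No deviation. ✓
Both hold — the high-quality type sends elaborate interior.

elaborate interior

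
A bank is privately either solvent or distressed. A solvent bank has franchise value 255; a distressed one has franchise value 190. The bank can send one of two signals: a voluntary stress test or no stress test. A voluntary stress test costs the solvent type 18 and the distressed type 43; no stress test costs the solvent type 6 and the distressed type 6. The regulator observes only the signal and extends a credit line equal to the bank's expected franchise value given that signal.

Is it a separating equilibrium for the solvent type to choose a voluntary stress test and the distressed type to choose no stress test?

No

If types separate, stress test earns payment 255 and no stress test earns 190.
Solvent: stress test gives 255 − 18 = 237; no stress test gives 190 − 6 = 184. No deviation. ✓
Distressed: no stress test gives 190 − 6 = 184; stress test gives 255 − 43 = 212. Would deviate. ✗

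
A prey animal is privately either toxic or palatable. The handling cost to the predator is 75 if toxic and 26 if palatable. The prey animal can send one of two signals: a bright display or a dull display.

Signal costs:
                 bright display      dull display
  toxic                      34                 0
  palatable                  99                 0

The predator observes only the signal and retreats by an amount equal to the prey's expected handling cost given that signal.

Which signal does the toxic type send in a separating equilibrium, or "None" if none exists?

bright display

Try toxic → bright display, palatable → dull display:
  Under separation the predator infers type exactly: bright display → toxic (pays 75), dull display → palatable (pays 26).
  Toxic: bright display gives 75 − 34 = 41; dull display gives 26 − 0 = 26. No deviation. ✓
  Palatable: dull display gives 26 − 0 = 26; bright display gives 75 − 99 = -24. No deviation. ✓
Both hold — the toxic type sends bright display.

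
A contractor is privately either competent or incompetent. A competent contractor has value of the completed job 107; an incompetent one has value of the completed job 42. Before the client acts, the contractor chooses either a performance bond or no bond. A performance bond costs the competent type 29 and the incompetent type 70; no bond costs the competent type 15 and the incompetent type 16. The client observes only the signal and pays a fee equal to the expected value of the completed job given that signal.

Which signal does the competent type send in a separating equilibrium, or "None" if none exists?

Try competent → bond, incompetent → no bond:
  If types separate, bond earns payment 107 and no bond earns 42.
  Competent: bond gives 107 − 29 = 78; no bond gives 42 − 15 = 27. No deviation. ✓
  Incompetent: no bond gives 42 − 16 = 26; bond gives 107 − 70 = 37. Would deviate. ✗
Try competent → no bond, incompetent → bond:
  If types separate, no bond earns payment 107 and bond earns 42.
  Competent: no bond gives 107 − 15 = 92; bond gives 42 − 29 = 13. No deviation. ✓
  Incompetent: bond gives 42 − 70 = -28; no bond gives 107 − 16 = 91. Would deviate. ✗
Neither assignment is incentive-compatible.

None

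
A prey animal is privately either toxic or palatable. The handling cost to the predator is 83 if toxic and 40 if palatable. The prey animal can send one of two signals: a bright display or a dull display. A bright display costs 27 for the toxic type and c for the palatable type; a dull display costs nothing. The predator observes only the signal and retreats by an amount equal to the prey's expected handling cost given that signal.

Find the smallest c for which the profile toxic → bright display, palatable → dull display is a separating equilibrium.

43

Under separation: bright display → toxic (pays 83); dull display → palatable (pays 40).
Toxic: 83 − 27 = 56 ≥ 40 − 0 = 40. Holds regardless of c. ✓
Palatable: 40 − 0 ≥ 83 − c, so c ≥ 83 − 40 = 43.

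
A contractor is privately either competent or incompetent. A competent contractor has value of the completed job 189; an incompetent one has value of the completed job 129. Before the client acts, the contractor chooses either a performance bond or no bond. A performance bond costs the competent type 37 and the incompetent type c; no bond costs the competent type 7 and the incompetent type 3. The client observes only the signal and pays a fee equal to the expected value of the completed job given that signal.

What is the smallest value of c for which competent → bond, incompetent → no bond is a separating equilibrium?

Under separation: bond → competent (pays 189); no bond → incompetent (pays 129).
Competent: 189 − 37 = 152 ≥ 129 − 7 = 122. Holds regardless of c. ✓
Incompetent: 129 − 3 ≥ 189 − c, so c ≥ 189 − 126 = 63.

63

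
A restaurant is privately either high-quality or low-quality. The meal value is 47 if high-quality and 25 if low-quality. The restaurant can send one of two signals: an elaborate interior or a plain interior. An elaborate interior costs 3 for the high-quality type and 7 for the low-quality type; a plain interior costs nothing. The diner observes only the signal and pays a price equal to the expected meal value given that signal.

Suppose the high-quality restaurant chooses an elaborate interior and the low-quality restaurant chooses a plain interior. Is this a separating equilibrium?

If types separate, elaborate interior earns payment 47 and plain interior earns 25.
High-quality: elaborate interior gives 47 − 3 = 44; plain interior gives 25 − 0 = 25. No deviation. ✓
Low-quality: plain interior gives 25 − 0 = 25; elaborate interior gives 47 − 7 = 40. Would deviate. ✗

No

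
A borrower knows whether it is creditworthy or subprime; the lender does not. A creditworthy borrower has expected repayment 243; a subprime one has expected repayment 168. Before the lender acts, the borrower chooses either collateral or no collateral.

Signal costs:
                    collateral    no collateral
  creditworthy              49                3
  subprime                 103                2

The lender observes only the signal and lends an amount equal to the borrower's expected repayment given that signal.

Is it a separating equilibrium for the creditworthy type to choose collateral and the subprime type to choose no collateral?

If types separate, collateral earns payment 243 and no collateral earns 168.
Creditworthy: collateral gives 243 − 49 = 194; no collateral gives 168 − 3 = 165. No deviation. ✓
Subprime: no collateral gives 168 − 2 = 166; collateral gives 243 − 103 = 140. No deviation. ✓
Neither type gains from mimicking the other.

Yes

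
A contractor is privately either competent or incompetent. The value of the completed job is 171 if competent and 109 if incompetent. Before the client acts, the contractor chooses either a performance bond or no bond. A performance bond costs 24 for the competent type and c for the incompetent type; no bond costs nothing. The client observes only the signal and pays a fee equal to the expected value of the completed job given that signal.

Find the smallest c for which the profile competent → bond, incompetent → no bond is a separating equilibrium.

62

Under separation: bond → competent (pays 171); no bond → incompetent (pays 109).
Competent: 171 − 24 = 147 ≥ 109 − 0 = 109. Holds regardless of c. ✓
Incompetent: 109 − 0 ≥ 171 − c, so c ≥ 171 − 109 = 62.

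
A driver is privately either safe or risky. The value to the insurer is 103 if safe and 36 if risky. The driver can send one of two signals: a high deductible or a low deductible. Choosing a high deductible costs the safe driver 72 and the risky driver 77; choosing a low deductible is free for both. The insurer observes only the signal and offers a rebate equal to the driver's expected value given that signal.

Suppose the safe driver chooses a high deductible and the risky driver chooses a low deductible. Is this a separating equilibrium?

No

If types separate, high deductible earns payment 103 and low deductible earns 36.
Safe: high deductible gives 103 − 72 = 31; low deductible gives 36 − 0 = 36. Would deviate. ✗
Risky: low deductible gives 36 − 0 = 36; high deductible gives 103 − 77 = 26. No deviation. ✓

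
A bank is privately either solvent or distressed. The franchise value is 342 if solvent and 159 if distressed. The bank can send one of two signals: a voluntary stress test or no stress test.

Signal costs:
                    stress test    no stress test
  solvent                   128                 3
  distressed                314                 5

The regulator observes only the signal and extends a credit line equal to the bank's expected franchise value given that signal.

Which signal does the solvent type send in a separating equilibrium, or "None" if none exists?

Try solvent → stress test, distressed → no stress test:
  If types separate, stress test earns payment 342 and no stress test earns 159.
  Solvent: stress test gives 342 − 128 = 214; no stress test gives 159 − 3 = 156. No deviation. ✓
  Distressed: no stress test gives 159 − 5 = 154; stress test gives 342 − 314 = 28. No deviation. ✓
Both hold — the solvent type sends stress test.

stress test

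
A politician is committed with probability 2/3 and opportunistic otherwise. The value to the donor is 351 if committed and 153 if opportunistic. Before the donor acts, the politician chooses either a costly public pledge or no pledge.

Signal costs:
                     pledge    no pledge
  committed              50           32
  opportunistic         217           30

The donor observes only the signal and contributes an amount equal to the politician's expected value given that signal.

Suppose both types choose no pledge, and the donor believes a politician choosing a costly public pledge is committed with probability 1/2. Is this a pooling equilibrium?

Yes

At the pooled signal (no pledge) the donor holds the prior 2/3 and pays 2/3·351 + 1/3·153 = 285. Off-path (pledge) belief 1/2 gives 1/2·351 + 1/2·153 = 252.
Committed: no pledge gives 285 − 32 = 253; pledge gives 252 − 50 = 202. Stays. ✓
Opportunistic: no pledge gives 285 − 30 = 255; pledge gives 252 − 217 = 35. Stays. ✓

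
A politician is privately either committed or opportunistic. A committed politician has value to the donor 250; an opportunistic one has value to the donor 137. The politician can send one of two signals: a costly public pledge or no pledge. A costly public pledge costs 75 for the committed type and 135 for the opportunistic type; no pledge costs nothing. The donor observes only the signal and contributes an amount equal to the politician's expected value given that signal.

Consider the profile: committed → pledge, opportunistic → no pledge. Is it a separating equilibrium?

Under separation the donor infers type exactly: pledge → committed (pays 250), no pledge → opportunistic (pays 137).
Committed: pledge gives 250 − 75 = 175; no pledge gives 137 − 0 = 137. No deviation. ✓
Opportunistic: no pledge gives 137 − 0 = 137; pledge gives 250 − 135 = 115. No deviation. ✓
Both incentive constraints hold.

Yes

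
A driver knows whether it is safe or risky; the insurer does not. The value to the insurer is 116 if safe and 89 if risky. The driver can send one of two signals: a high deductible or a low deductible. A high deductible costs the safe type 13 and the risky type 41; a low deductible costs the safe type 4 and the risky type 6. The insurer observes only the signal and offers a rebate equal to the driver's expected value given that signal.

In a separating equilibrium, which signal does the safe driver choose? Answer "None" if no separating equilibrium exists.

Try safe → high deductible, risky → low deductible:
  If types separate, high deductible earns payment 116 and low deductible earns 89.
  Safe: high deductible gives 116 − 13 = 103; low deductible gives 89 − 4 = 85. No deviation. ✓
  Risky: low deductible gives 89 − 6 = 83; high deductible gives 116 − 41 = 75. No deviation. ✓
Both hold — the safe type sends high deductible.

high deductible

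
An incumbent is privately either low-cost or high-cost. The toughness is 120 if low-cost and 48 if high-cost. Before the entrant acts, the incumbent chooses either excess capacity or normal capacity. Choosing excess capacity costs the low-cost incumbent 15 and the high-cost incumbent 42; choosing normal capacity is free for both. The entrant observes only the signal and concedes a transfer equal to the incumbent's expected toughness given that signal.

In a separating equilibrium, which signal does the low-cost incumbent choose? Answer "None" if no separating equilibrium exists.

Try low-cost → excess capacity, high-cost → normal capacity:
  If types separate, excess capacity earns payment 120 and normal capacity earns 48.
  Low-cost: excess capacity gives 120 − 15 = 105; normal capacity gives 48 − 0 = 48. No deviation. ✓
  High-cost: normal capacity gives 48 − 0 = 48; excess capacity gives 120 − 42 = 78. Would deviate. ✗
Try low-cost → normal capacity, high-cost → excess capacity:
  If types separate, normal capacity earns payment 120 and excess capacity earns 48.
  Low-cost: normal capacity gives 120 − 0 = 120; excess capacity gives 48 − 15 = 33. No deviation. ✓
  High-cost: excess capacity gives 48 − 42 = 6; normal capacity gives 120 − 0 = 120. Would deviate. ✗
Neither assignment is incentive-compatible.

None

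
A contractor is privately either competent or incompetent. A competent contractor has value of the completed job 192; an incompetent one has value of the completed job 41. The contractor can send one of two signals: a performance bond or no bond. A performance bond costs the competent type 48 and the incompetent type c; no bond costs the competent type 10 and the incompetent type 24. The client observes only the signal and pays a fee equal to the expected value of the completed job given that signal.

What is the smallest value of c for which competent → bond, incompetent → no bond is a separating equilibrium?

175

Under separation: bond → competent (pays 192); no bond → incompetent (pays 41).
Competent: 192 − 48 = 144 ≥ 41 − 10 = 31. Holds regardless of c. ✓
Incompetent: 41 − 24 ≥ 192 − c, so c ≥ 192 − 17 = 175.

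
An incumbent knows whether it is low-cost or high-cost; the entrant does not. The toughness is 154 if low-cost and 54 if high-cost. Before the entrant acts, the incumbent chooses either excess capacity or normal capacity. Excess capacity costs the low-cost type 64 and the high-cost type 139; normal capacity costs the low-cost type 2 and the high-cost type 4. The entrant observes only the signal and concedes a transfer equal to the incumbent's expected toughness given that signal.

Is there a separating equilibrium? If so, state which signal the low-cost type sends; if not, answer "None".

excess capacity

Try low-cost → excess capacity, high-cost → normal capacity:
  If types separate, excess capacity earns payment 154 and normal capacity earns 54.
  Low-cost: excess capacity gives 154 − 64 = 90; normal capacity gives 54 − 2 = 52. No deviation. ✓
  High-cost: normal capacity gives 54 − 4 = 50; excess capacity gives 154 − 139 = 15. No deviation. ✓
Both hold — the low-cost type sends excess capacity.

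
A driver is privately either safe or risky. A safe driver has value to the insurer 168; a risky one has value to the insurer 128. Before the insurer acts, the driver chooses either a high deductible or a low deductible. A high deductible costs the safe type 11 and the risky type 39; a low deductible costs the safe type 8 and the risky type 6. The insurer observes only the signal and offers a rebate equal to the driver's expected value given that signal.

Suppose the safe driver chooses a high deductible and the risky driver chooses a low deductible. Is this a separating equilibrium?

Under separation the insurer infers type exactly: high deductible → safe (pays 168), low deductible → risky (pays 128).
Safe: high deductible gives 168 − 11 = 157; low deductible gives 128 − 8 = 120. No deviation. ✓
Risky: low deductible gives 128 − 6 = 122; high deductible gives 168 − 39 = 129. Would deviate. ✗

No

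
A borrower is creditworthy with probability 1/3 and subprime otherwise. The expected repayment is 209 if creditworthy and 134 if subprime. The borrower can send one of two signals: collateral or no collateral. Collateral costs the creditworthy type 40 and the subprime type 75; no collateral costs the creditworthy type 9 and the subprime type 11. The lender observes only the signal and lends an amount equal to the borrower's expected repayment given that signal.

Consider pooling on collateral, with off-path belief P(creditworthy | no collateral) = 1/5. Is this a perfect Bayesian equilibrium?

No

On the equilibrium path (collateral) the lender holds the prior 1/3 and pays 1/3·209 + 2/3·134 = 159. Off-path (no collateral) belief 1/5 gives 1/5·209 + 4/5·134 = 149.
Creditworthy: collateral gives 159 − 40 = 119; no collateral gives 149 − 9 = 140. Deviates. ✗
Subprime: collateral gives 159 − 75 = 84; no collateral gives 149 − 11 = 138. Deviates. ✗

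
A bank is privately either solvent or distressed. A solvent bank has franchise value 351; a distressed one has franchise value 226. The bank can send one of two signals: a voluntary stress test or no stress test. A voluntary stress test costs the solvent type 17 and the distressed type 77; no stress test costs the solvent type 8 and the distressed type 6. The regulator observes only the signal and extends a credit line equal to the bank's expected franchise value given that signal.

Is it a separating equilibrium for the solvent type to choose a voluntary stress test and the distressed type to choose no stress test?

No

Under separation the regulator infers type exactly: stress test → solvent (pays 351), no stress test → distressed (pays 226).
Solvent: stress test gives 351 − 17 = 334; no stress test gives 226 − 8 = 218. No deviation. ✓
Distressed: no stress test gives 226 − 6 = 220; stress test gives 351 − 77 = 274. Would deviate. ✗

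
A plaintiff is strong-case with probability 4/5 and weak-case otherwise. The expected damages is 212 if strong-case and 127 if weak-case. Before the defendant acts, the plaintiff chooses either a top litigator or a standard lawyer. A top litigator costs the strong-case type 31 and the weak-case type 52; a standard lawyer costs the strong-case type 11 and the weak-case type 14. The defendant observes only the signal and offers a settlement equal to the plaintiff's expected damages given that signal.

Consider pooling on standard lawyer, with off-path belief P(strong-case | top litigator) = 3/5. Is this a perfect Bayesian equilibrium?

Yes

On the equilibrium path (standard lawyer) the defendant holds the prior 4/5 and pays 4/5·212 + 1/5·127 = 195. Off-path (top litigator) belief 3/5 gives 3/5·212 + 2/5·127 = 178.
Strong-case: standard lawyer gives 195 − 11 = 184; top litigator gives 178 − 31 = 147. Stays. ✓
Weak-case: standard lawyer gives 195 − 14 = 181; top litigator gives 178 − 52 = 126. Stays. ✓
Beliefs are Bayes-consistent on-path and both types best-respond.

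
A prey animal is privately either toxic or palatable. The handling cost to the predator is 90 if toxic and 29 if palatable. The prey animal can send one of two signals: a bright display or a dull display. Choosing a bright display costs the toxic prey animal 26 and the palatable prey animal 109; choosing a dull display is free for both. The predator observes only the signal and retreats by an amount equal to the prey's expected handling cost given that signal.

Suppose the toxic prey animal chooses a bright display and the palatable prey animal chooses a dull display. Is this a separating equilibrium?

If types separate, bright display earns payment 90 and dull display earns 29.
Toxic: bright display gives 90 − 26 = 64; dull display gives 29 − 0 = 29. No deviation. ✓
Palatable: dull display gives 29 − 0 = 29; bright display gives 90 − 109 = -19. No deviation. ✓
Both incentive constraints hold.

Yes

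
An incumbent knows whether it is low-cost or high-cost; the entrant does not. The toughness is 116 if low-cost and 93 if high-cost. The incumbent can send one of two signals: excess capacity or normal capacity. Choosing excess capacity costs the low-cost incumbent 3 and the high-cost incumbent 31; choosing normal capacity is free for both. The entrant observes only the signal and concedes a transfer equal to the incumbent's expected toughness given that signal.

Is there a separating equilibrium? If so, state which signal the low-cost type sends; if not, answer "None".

Try low-cost → excess capacity, high-cost → normal capacity:
  If types separate, excess capacity earns payment 116 and normal capacity earns 93.
  Low-cost: excess capacity gives 116 − 3 = 113; normal capacity gives 93 − 0 = 93. No deviation. ✓
  High-cost: normal capacity gives 93 − 0 = 93; excess capacity gives 116 − 31 = 85. No deviation. ✓
Both hold — the low-cost type sends excess capacity.

excess capacity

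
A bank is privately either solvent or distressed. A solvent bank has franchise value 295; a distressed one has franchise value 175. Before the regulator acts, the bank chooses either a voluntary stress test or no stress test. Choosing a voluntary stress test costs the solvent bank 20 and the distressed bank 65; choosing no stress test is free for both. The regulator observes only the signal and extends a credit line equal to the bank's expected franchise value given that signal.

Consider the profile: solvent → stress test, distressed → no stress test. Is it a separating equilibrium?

No

If types separate, stress test earns payment 295 and no stress test earns 175.
Solvent: stress test gives 295 − 20 = 275; no stress test gives 175 − 0 = 175. No deviation. ✓
Distressed: no stress test gives 175 − 0 = 175; stress test gives 295 − 65 = 230. Would deviate. ✗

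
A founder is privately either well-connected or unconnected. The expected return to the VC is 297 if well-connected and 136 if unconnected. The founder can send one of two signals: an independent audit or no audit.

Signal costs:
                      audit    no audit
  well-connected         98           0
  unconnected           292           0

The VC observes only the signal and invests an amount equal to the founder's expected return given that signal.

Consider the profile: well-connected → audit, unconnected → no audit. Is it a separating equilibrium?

Under separation the VC infers type exactly: audit → well-connected (pays 297), no audit → unconnected (pays 136).
Well-connected: audit gives 297 − 98 = 199; no audit gives 136 − 0 = 136. No deviation. ✓
Unconnected: no audit gives 136 − 0 = 136; audit gives 297 − 292 = 5. No deviation. ✓
Both incentive constraints hold.

Yes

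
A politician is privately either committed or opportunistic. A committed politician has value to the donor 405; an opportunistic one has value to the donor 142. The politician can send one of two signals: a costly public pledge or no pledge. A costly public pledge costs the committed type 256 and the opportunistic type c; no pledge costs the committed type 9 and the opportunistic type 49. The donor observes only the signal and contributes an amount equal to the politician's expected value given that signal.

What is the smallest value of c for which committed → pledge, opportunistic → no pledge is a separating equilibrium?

Under separation: pledge → committed (pays 405); no pledge → opportunistic (pays 142).
Committed: 405 − 256 = 149 ≥ 142 − 9 = 133. Holds regardless of c. ✓
Opportunistic: 142 − 49 ≥ 405 − c, so c ≥ 405 − 93 = 312.

312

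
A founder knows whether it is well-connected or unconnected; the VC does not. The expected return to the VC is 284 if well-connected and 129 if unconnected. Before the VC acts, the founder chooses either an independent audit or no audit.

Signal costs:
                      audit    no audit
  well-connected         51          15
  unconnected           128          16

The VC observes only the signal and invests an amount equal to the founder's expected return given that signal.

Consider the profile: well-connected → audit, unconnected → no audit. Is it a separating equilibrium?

If types separate, audit earns payment 284 and no audit earns 129.
Well-connected: audit gives 284 − 51 = 233; no audit gives 129 − 15 = 114. No deviation. ✓
Unconnected: no audit gives 129 − 16 = 113; audit gives 284 − 128 = 156. Would deviate. ✗

No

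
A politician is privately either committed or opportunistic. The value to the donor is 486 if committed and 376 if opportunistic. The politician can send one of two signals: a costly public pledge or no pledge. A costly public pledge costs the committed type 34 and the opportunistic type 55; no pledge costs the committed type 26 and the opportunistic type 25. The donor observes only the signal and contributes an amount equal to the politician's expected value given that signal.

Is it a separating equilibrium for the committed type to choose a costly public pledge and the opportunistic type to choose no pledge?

If types separate, pledge earns payment 486 and no pledge earns 376.
Committed: pledge gives 486 − 34 = 452; no pledge gives 376 − 26 = 350. No deviation. ✓
Opportunistic: no pledge gives 376 − 25 = 351; pledge gives 486 − 55 = 431. Would deviate. ✗

No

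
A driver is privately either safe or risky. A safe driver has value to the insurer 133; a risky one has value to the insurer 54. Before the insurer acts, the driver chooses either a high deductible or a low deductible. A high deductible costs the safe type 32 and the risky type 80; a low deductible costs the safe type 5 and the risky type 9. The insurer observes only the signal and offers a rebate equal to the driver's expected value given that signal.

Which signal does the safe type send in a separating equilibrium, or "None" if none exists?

Try safe → high deductible, risky → low deductible:
  Under separation the insurer infers type exactly: high deductible → safe (pays 133), low deductible → risky (pays 54).
  Safe: high deductible gives 133 − 32 = 101; low deductible gives 54 − 5 = 49. No deviation. ✓
  Risky: low deductible gives 54 − 9 = 45; high deductible gives 133 − 80 = 53. Would deviate. ✗
Try safe → low deductible, risky → high deductible:
  Under separation the insurer infers type exactly: low deductible → safe (pays 133), high deductible → risky (pays 54).
  Safe: low deductible gives 133 − 5 = 128; high deductible gives 54 − 32 = 22. No deviation. ✓
  Risky: high deductible gives 54 − 80 = -26; low deductible gives 133 − 9 = 124. Would deviate. ✗
Neither assignment is incentive-compatible.

None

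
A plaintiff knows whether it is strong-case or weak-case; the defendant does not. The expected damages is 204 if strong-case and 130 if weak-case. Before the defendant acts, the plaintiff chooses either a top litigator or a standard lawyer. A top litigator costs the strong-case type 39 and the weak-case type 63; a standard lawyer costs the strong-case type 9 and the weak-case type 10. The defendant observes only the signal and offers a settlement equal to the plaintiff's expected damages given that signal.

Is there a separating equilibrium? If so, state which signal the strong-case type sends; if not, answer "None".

None

Try strong-case → top litigator, weak-case → standard lawyer:
  If types separate, top litigator earns payment 204 and standard lawyer earns 130.
  Strong-case: top litigator gives 204 − 39 = 165; standard lawyer gives 130 − 9 = 121. No deviation. ✓
  Weak-case: standard lawyer gives 130 − 10 = 120; top litigator gives 204 − 63 = 141. Would deviate. ✗
Try strong-case → standard lawyer, weak-case → top litigator:
  If types separate, standard lawyer earns payment 204 and top litigator earns 130.
  Strong-case: standard lawyer gives 204 − 9 = 195; top litigator gives 130 − 39 = 91. No deviation. ✓
  Weak-case: top litigator gives 130 − 63 = 67; standard lawyer gives 204 − 10 = 194. Would deviate. ✗
Neither assignment is incentive-compatible.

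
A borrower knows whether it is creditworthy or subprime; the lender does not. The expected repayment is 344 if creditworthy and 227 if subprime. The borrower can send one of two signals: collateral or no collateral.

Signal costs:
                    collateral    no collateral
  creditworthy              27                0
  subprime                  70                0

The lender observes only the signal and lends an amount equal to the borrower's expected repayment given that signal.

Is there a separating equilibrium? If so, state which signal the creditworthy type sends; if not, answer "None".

Try creditworthy → collateral, subprime → no collateral:
  If types separate, collateral earns payment 344 and no collateral earns 227.
  Creditworthy: collateral gives 344 − 27 = 317; no collateral gives 227 − 0 = 227. No deviation. ✓
  Subprime: no collateral gives 227 − 0 = 227; collateral gives 344 − 70 = 274. Would deviate. ✗
Try creditworthy → no collateral, subprime → collateral:
  If types separate, no collateral earns payment 344 and collateral earns 227.
  Creditworthy: no collateral gives 344 − 0 = 344; collateral gives 227 − 27 = 200. No deviation. ✓
  Subprime: collateral gives 227 − 70 = 157; no collateral gives 344 − 0 = 344. Would deviate. ✗
Neither assignment is incentive-compatible.

None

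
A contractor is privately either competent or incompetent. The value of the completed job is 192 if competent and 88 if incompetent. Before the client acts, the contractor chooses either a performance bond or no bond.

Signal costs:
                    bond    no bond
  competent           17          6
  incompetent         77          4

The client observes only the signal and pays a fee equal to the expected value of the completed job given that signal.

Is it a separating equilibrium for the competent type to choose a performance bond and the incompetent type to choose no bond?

No

If types separate, bond earns payment 192 and no bond earns 88.
Competent: bond gives 192 − 17 = 175; no bond gives 88 − 6 = 82. No deviation. ✓
Incompetent: no bond gives 88 − 4 = 84; bond gives 192 − 77 = 115. Would deviate. ✗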